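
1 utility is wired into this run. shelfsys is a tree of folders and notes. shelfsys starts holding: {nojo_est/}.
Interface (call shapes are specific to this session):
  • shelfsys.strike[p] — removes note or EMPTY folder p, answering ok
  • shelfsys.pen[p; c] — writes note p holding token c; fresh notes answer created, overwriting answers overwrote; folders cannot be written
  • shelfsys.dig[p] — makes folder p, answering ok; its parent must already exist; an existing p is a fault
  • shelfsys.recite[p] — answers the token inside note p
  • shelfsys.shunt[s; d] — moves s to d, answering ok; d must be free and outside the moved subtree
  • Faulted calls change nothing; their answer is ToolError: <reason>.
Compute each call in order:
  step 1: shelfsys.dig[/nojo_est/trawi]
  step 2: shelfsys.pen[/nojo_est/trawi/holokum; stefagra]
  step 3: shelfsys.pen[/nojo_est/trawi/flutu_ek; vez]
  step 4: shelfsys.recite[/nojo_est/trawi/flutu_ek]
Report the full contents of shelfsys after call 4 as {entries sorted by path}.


Answer: {nojo_est/, nojo_est/trawi/, nojo_est/trawi/flutu_ek=vez, nojo_est/trawi/holokum=stefagra}

Derivation:
Step: shelfsys.dig[p: /nojo_est/trawi]
Result: ok
Step: shelfsys.pen[p: /nojo_est/trawi/holokum; c: stefagra]
Result: created
Step: shelfsys.pen[p: /nojo_est/trawi/flutu_ek; c: vez]
Result: created
Step: shelfsys.recite[p: /nojo_est/trawi/flutu_ek]
Result: vez


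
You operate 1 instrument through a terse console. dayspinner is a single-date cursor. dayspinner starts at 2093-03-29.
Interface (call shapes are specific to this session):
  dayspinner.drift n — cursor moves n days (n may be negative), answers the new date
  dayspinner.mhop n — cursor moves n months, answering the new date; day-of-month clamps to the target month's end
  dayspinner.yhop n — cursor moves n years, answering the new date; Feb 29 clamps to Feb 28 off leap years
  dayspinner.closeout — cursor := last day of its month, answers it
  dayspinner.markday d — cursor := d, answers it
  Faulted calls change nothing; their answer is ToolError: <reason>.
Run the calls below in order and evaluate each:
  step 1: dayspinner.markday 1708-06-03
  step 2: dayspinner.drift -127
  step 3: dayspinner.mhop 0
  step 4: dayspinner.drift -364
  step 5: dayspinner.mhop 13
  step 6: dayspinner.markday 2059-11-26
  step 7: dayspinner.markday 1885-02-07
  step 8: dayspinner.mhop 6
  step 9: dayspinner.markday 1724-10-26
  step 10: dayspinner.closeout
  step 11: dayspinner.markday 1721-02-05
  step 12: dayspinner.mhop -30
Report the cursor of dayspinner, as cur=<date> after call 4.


Answer: cur=1707-01-29

Derivation:
% 1. dayspinner.markday(d: 1708-06-03) : 1708-06-03
% 2. dayspinner.drift(n: -127) : 1708-01-28
% 3. dayspinner.mhop(n: 0) : 1708-01-28
% 4. dayspinner.drift(n: -364) : 1707-01-29
% 5. dayspinner.mhop(n: 13) : 1708-02-29
% 6. dayspinner.markday(d: 2059-11-26) : 2059-11-26
% 7. dayspinner.markday(d: 1885-02-07) : 1885-02-07
% 8. dayspinner.mhop(n: 6) : 1885-08-07
% 9. dayspinner.markday(d: 1724-10-26) : 1724-10-26
% 10. dayspinner.closeout() : 1724-10-31
% 11. dayspinner.markday(d: 1721-02-05) : 1721-02-05
% 12. dayspinner.mhop(n: -30) : 1718-08-05


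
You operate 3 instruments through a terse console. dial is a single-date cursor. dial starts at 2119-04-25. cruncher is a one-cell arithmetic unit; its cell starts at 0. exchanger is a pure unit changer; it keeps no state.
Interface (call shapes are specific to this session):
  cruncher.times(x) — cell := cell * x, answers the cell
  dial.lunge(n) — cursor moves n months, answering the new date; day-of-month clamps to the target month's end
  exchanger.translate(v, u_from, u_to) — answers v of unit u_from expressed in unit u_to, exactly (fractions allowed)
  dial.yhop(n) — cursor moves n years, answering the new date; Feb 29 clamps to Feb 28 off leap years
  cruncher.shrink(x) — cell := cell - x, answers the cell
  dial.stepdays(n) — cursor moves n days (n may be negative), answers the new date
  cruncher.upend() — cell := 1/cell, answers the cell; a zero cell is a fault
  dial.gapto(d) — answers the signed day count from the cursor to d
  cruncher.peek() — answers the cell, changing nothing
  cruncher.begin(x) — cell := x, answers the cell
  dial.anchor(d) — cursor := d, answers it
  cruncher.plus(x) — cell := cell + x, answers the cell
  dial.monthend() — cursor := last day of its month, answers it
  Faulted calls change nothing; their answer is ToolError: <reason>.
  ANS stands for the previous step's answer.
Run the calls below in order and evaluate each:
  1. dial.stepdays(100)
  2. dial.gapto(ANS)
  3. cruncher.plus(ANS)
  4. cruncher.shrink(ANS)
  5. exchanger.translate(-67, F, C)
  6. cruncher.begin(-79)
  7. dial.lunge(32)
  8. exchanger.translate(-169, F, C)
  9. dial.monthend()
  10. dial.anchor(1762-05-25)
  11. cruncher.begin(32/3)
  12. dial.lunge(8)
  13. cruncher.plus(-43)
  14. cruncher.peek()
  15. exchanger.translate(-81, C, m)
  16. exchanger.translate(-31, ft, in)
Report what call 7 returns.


→ stepdays(100)
← 2119-08-03
→ gapto(ANS)
← 0
→ plus(ANS)
← 0
→ shrink(ANS)
← 0
→ translate(-67, F, C)
← -55
→ begin(-79)
← -79
→ lunge(32)
← 2122-04-03
→ translate(-169, F, C)
← -335/3
→ monthend()
← 2122-04-30
→ anchor(1762-05-25)
← 1762-05-25
→ begin(32/3)
← 32/3
→ lunge(8)
← 1763-01-25
→ plus(-43)
← -97/3
→ peek()
← -97/3
→ translate(-81, C, m)
← ToolError: incompatible units
→ translate(-31, ft, in)
← -372

Answer: 2122-04-03


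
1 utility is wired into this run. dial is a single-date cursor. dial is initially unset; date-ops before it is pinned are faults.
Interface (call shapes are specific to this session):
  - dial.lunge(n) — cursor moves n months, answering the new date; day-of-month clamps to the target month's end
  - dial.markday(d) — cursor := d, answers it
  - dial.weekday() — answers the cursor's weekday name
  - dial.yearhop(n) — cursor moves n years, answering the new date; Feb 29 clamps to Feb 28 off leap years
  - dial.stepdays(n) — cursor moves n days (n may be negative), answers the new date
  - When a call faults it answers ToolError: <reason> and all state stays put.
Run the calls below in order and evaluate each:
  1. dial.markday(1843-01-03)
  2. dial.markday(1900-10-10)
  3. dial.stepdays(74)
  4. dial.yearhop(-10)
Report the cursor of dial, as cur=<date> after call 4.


% dial.markday d→1843-01-03
[out] 1843-01-03
% dial.markday d→1900-10-10
[out] 1900-10-10
% dial.stepdays n→74
[out] 1900-12-23
% dial.yearhop n→-10
[out] 1890-12-23

Answer: cur=1890-12-23


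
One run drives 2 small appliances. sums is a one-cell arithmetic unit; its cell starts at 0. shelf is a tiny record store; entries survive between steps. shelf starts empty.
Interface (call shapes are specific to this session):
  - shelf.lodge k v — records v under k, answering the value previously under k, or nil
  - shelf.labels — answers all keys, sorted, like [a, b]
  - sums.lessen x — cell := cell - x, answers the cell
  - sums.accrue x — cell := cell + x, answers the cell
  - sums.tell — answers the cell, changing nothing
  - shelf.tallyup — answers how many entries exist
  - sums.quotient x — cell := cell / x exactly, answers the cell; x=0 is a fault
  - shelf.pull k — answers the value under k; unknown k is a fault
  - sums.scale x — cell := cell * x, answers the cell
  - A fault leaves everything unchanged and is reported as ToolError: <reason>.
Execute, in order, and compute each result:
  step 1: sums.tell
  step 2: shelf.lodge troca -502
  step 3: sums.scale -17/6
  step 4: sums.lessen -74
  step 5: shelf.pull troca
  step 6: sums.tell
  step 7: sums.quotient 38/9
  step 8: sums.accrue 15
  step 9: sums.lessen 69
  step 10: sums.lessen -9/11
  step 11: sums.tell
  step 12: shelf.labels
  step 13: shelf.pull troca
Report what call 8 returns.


Then sums.tell(): 0.
Invoking shelf.lodge(k=troca, v=-502), and get nil.
I try sums.scale(x=-17/6), which returns 0.
I run sums.lessen(x=-74): 74.
I run shelf.pull(k=troca), yielding -502.
Calling sums.tell, — result: 74.
Next I call sums.quotient(x=38/9), and see 333/19.
I call sums.accrue(x=15), and observe 618/19.
I try sums.lessen(x=69), → -693/19.
I use sums.lessen(x=-9/11), and observe -7452/209.
Calling sums.tell, which returns -7452/209.
Next I call shelf.labels(), and get [troca].
Invoking shelf.pull(k=troca), and get -502.

Answer: 618/19


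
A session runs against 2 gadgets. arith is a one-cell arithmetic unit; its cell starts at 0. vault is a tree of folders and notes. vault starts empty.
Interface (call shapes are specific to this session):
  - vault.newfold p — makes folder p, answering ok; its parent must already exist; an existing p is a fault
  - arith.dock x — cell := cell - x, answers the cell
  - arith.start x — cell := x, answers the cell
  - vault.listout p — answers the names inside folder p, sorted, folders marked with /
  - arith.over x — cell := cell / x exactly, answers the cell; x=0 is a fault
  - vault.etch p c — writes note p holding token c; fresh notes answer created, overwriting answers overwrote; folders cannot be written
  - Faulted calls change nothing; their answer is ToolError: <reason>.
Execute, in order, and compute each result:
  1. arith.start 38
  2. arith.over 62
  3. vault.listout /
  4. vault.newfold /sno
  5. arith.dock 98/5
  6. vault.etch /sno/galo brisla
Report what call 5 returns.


Then arith.start(x: 38), and get 38.
I invoke arith.over(x: 62), and observe 19/31.
I run vault.listout(p: /), which returns [].
I invoke vault.newfold(p: /sno), and see ok.
I invoke arith.dock(x: 98/5), giving -2943/155.
I invoke vault.etch(p: /sno/galo, c: brisla), yielding created.

Answer: -2943/155


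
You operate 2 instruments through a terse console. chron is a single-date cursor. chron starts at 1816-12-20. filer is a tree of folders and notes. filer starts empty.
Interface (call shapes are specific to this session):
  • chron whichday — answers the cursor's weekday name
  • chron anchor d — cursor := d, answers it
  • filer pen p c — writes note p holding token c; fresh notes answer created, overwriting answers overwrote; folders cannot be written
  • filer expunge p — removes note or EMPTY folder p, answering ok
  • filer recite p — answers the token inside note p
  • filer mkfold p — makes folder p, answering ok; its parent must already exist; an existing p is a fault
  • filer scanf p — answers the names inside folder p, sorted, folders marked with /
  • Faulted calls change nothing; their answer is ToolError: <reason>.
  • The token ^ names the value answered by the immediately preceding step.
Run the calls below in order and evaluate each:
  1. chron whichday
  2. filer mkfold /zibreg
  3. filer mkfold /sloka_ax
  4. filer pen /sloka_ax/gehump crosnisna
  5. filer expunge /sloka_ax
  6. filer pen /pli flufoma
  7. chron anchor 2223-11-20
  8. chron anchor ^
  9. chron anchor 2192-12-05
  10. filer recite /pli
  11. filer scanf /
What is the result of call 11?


Do: chron whichday[]
See: Friday
Do: filer mkfold[p=/zibreg]
See: ok
Do: filer mkfold[p=/sloka_ax]
See: ok
Do: filer pen[p=/sloka_ax/gehump; c=crosnisna]
See: created
Do: filer expunge[p=/sloka_ax]
See: ToolError: not empty
Do: filer pen[p=/pli; c=flufoma]
See: created
Do: chron anchor[d=2223-11-20]
See: 2223-11-20
Do: chron anchor[d=^]
See: 2223-11-20
Do: chron anchor[d=2192-12-05]
See: 2192-12-05
Do: filer recite[p=/pli]
See: flufoma
Do: filer scanf[p=/]
See: [pli, sloka_ax/, zibreg/]

Answer: [pli, sloka_ax/, zibreg/]


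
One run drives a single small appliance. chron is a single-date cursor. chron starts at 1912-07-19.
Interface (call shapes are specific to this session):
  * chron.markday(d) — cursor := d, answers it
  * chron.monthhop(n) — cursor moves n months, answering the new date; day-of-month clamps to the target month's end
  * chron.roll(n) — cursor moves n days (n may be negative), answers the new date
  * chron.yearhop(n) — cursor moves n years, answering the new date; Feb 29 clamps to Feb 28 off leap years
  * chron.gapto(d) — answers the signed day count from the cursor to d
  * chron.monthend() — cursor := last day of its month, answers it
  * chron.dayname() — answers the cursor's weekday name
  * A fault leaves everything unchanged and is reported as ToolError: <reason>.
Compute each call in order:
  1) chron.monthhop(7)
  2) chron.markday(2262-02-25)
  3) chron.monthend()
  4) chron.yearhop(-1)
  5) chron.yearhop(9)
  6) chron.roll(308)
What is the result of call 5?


==> chron.monthhop(n→7)
<== 1913-02-19
==> chron.markday(d→2262-02-25)
<== 2262-02-25
==> chron.monthend()
<== 2262-02-28
==> chron.yearhop(n→-1)
<== 2261-02-28
==> chron.yearhop(n→9)
<== 2270-02-28
==> chron.roll(n→308)
<== 2271-01-02

Answer: 2270-02-28


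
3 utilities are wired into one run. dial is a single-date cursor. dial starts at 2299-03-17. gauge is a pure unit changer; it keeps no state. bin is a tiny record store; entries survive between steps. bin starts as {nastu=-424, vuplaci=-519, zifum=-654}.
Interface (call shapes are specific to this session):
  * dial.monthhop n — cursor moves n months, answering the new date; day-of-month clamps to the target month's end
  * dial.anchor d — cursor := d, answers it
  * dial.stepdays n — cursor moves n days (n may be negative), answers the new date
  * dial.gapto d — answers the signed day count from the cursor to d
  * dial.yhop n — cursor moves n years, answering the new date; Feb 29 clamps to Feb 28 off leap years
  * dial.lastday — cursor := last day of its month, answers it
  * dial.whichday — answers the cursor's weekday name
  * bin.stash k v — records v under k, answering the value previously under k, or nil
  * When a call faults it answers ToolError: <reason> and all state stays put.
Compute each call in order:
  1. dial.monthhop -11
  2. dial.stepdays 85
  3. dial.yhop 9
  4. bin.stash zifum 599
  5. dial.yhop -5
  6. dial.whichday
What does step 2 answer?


I call dial.monthhop using -11, yielding 2298-04-17.
Calling dial.stepdays using 85, yielding 2298-07-11.
I call dial.yhop using 9, → 2307-07-11.
I invoke bin.stash using zifum, 599, → -654.
Using dial.yhop using -5, → 2302-07-11.
Invoking dial.whichday(), giving Friday.

Answer: 2298-07-11


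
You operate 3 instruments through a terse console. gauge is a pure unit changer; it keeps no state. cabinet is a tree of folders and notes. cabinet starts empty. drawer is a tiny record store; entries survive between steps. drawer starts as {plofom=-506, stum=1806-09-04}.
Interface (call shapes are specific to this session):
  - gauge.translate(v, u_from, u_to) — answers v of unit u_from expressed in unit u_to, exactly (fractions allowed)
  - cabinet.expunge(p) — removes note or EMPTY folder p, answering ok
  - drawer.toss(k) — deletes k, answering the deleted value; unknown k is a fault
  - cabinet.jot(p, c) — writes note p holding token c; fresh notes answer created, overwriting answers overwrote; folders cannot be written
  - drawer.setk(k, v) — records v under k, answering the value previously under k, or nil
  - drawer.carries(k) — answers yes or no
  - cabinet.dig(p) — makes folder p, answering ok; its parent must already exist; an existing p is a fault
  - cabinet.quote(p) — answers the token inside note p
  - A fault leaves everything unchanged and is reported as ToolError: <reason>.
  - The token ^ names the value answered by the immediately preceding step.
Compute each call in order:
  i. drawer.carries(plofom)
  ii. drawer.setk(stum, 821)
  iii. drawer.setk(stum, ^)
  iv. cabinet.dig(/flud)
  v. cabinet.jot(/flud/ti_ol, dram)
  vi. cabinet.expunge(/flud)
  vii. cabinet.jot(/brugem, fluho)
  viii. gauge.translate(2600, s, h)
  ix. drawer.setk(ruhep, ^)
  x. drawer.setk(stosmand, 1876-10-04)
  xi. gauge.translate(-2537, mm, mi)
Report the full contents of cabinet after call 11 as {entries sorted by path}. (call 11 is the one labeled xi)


Answer: {brugem=fluho, flud/, flud/ti_ol=dram}

Derivation:
Next I call drawer.carries with plofom, — result: yes.
I try drawer.setk with stum, 821: 1806-09-04.
I use drawer.setk with stum, ^, and see 821.
Then cabinet.dig with /flud, and see ok.
I use cabinet.jot with /flud/ti_ol, dram, — result: created.
I use cabinet.expunge with /flud, giving ToolError: not empty.
I call cabinet.jot with /brugem, fluho: created.
I invoke gauge.translate with 2600, s, h, yielding 13/18.
Calling drawer.setk with ruhep, ^, giving nil.
Calling drawer.setk with stosmand, 1876-10-04, yielding nil.
I invoke gauge.translate with -2537, mm, mi, → -2537/1609344.


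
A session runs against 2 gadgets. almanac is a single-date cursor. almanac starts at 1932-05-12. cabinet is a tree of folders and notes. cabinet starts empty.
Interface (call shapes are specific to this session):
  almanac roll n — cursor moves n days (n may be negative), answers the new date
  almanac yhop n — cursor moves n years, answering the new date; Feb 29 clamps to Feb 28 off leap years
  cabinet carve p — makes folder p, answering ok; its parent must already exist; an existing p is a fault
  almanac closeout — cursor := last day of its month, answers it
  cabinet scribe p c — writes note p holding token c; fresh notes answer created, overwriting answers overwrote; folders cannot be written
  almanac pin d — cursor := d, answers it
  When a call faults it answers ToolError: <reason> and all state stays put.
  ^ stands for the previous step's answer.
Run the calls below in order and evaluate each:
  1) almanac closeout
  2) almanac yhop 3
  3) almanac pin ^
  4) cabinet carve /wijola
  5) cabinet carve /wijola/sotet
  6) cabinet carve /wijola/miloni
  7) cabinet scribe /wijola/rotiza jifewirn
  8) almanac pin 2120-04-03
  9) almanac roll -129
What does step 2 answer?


Answer: 1935-05-31

Derivation:
Next I call almanac closeout, and observe 1932-05-31.
Now I run almanac yhop on n→3, — result: 1935-05-31.
I run almanac pin on d→^, and observe 1935-05-31.
I use cabinet carve on p→/wijola, giving ok.
I invoke cabinet carve on p→/wijola/sotet, yielding ok.
I try cabinet carve on p→/wijola/miloni, → ok.
I invoke cabinet scribe on p→/wijola/rotiza, c→jifewirn, and see created.
I run almanac pin on d→2120-04-03, yielding 2120-04-03.
Using almanac roll on n→-129: 2119-11-26.


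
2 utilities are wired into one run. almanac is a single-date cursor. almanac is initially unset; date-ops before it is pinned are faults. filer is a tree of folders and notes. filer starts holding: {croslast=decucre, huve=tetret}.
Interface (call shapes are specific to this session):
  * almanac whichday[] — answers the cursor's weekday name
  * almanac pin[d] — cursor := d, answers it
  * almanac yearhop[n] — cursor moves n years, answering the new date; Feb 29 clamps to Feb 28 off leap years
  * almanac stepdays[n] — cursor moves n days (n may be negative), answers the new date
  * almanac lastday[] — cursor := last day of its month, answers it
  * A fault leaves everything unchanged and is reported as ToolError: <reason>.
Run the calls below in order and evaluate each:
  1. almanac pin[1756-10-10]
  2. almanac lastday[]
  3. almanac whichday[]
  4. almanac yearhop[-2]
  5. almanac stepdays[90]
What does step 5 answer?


Answer: 1755-01-29

Derivation:
% almanac pin(d='1756-10-10') == 1756-10-10
% almanac lastday() == 1756-10-31
% almanac whichday() == Sunday
% almanac yearhop(n='-2') == 1754-10-31
% almanac stepdays(n='90') == 1755-01-29


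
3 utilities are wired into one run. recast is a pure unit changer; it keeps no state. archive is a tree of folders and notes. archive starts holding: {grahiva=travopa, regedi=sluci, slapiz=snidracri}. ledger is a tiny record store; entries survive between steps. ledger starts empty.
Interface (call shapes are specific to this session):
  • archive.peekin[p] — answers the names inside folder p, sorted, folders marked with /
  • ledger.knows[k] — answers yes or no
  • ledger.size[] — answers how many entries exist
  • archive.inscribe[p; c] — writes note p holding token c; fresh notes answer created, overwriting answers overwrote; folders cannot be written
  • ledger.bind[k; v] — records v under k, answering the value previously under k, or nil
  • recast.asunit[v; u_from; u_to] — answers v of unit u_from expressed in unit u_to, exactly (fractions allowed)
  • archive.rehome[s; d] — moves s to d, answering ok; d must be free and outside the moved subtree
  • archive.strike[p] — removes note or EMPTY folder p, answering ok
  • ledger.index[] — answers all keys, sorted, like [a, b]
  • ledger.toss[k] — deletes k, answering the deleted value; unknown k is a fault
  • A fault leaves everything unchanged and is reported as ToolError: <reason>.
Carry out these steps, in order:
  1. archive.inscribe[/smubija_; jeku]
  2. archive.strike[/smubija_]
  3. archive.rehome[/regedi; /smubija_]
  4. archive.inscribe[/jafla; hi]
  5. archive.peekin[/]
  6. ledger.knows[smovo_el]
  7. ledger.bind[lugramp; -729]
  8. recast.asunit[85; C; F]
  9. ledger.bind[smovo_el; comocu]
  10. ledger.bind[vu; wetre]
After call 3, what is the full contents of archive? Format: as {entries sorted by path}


Answer: {grahiva=travopa, slapiz=snidracri, smubija_=sluci}

Derivation:
% archive.inscribe /smubija_ jeku
= created
% archive.strike /smubija_
= ok
% archive.rehome /regedi /smubija_
= ok
% archive.inscribe /jafla hi
= created
% archive.peekin /
= [grahiva, jafla, slapiz, smubija_]
% ledger.knows smovo_el
= no
% ledger.bind lugramp -729
= nil
% recast.asunit 85 C F
= 185
% ledger.bind smovo_el comocu
= nil
% ledger.bind vu wetre
= nil


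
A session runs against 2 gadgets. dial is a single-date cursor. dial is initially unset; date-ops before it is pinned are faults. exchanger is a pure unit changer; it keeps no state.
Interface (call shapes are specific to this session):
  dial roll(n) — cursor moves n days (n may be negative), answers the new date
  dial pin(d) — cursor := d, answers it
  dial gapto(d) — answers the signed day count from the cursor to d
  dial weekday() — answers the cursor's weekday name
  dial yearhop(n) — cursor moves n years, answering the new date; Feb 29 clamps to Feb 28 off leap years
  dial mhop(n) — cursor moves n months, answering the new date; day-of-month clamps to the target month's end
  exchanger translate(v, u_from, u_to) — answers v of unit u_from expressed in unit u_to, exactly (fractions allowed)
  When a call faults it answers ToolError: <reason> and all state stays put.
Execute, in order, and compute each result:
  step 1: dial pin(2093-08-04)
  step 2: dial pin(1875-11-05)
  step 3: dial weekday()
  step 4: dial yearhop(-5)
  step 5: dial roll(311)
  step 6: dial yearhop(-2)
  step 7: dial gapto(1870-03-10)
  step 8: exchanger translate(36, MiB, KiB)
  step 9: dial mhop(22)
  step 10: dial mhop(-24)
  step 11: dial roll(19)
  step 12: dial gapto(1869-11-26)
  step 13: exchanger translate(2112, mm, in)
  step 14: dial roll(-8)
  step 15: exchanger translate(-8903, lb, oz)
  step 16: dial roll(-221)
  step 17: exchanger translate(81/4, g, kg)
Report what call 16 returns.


Answer: 1868-12-14

Derivation:
==> dial pin(d→2093-08-04)
<== 2093-08-04
==> dial pin(d→1875-11-05)
<== 1875-11-05
==> dial weekday()
<== Friday
==> dial yearhop(n→-5)
<== 1870-11-05
==> dial roll(n→311)
<== 1871-09-12
==> dial yearhop(n→-2)
<== 1869-09-12
==> dial gapto(d→1870-03-10)
<== 179
==> exchanger translate(v→36, u_from→MiB, u_to→KiB)
<== 36864
==> dial mhop(n→22)
<== 1871-07-12
==> dial mhop(n→-24)
<== 1869-07-12
==> dial roll(n→19)
<== 1869-07-31
==> dial gapto(d→1869-11-26)
<== 118
==> exchanger translate(v→2112, u_from→mm, u_to→in)
<== 10560/127
==> dial roll(n→-8)
<== 1869-07-23
==> exchanger translate(v→-8903, u_from→lb, u_to→oz)
<== -142448
==> dial roll(n→-221)
<== 1868-12-14
==> exchanger translate(v→81/4, u_from→g, u_to→kg)
<== 81/4000


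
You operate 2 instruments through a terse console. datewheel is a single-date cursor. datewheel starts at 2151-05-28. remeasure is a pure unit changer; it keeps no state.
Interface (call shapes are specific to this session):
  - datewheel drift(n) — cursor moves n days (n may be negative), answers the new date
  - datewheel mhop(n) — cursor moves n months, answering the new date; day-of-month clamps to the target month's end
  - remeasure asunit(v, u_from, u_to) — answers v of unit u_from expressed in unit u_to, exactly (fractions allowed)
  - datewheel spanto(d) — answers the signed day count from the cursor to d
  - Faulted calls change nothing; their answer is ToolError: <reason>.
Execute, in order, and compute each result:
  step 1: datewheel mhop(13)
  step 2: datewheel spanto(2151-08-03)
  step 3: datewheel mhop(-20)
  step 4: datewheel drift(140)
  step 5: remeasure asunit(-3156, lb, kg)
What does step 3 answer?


Answer: 2150-10-28

Derivation:
;; datewheel mhop(n=13) => 2152-06-28
;; datewheel spanto(d=2151-08-03) => -330
;; datewheel mhop(n=-20) => 2150-10-28
;; datewheel drift(n=140) => 2151-03-17
;; remeasure asunit(v=-3156, u_from=lb, u_to=kg) => -35788437993/25000000


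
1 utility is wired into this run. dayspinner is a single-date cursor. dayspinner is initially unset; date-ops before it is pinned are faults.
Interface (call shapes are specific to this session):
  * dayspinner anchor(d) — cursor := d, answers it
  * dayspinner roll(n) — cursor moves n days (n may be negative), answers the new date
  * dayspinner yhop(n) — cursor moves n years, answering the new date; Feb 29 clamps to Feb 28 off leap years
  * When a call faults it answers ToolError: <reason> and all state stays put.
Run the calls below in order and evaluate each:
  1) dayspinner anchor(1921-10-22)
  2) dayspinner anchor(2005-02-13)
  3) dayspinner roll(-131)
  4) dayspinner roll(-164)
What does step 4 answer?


Do: dayspinner anchor[1921-10-22]
See: 1921-10-22
Do: dayspinner anchor[2005-02-13]
See: 2005-02-13
Do: dayspinner roll[-131]
See: 2004-10-05
Do: dayspinner roll[-164]
See: 2004-04-24

Answer: 2004-04-24


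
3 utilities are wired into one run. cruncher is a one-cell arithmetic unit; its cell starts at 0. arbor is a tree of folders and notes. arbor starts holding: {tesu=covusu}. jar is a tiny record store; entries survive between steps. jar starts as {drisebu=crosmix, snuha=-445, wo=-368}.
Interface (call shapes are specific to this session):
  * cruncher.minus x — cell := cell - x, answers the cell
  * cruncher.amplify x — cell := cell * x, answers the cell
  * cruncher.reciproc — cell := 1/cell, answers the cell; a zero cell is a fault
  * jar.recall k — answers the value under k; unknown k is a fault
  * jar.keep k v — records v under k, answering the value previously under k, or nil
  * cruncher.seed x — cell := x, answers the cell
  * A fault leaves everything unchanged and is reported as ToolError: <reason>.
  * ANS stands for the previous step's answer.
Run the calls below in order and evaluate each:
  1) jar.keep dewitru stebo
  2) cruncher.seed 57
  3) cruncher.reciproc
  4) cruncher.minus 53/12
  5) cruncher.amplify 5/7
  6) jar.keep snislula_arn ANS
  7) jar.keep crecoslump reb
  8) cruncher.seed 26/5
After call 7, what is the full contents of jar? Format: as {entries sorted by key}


==> jar.keep(k=dewitru, v=stebo)
<== nil
==> cruncher.seed(x=57)
<== 57
==> cruncher.reciproc()
<== 1/57
==> cruncher.minus(x=53/12)
<== -1003/228
==> cruncher.amplify(x=5/7)
<== -5015/1596
==> jar.keep(k=snislula_arn, v=ANS)
<== nil
==> jar.keep(k=crecoslump, v=reb)
<== nil
==> cruncher.seed(x=26/5)
<== 26/5

Answer: {crecoslump=reb, dewitru=stebo, drisebu=crosmix, snislula_arn=-5015/1596, snuha=-445, wo=-368}


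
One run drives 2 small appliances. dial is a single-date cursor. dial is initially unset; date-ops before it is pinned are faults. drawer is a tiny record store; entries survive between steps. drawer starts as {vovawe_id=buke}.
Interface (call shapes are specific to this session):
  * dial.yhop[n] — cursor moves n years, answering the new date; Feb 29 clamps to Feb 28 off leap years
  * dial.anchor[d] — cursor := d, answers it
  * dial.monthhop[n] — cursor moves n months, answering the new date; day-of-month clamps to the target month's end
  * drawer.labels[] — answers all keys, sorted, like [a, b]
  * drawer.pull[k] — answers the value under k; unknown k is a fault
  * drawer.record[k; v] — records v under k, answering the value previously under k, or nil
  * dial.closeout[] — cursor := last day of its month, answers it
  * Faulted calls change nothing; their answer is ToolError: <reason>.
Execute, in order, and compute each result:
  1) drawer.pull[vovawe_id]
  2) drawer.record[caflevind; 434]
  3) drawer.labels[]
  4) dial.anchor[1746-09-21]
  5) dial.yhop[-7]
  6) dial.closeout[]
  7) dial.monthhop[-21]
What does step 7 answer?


Answer: 1737-12-30

Derivation:
-> pull(k: vovawe_id)
<- buke
-> record(k: caflevind, v: 434)
<- nil
-> labels()
<- [caflevind, vovawe_id]
-> anchor(d: 1746-09-21)
<- 1746-09-21
-> yhop(n: -7)
<- 1739-09-21
-> closeout()
<- 1739-09-30
-> monthhop(n: -21)
<- 1737-12-30


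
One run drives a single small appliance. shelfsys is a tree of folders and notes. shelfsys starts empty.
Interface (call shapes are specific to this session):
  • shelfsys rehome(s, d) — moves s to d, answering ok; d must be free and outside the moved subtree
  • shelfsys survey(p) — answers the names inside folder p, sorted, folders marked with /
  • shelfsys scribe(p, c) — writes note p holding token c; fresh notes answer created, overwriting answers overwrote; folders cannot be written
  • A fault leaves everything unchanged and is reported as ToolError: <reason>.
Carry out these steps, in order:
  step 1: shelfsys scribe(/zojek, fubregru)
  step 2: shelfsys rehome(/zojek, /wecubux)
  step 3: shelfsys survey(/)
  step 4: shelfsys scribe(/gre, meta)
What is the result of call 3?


Answer: [wecubux]

Derivation:
CALL shelfsys scribe[p=/zojek; c=fubregru]
RET  created
CALL shelfsys rehome[s=/zojek; d=/wecubux]
RET  ok
CALL shelfsys survey[p=/]
RET  [wecubux]
CALL shelfsys scribe[p=/gre; c=meta]
RET  created


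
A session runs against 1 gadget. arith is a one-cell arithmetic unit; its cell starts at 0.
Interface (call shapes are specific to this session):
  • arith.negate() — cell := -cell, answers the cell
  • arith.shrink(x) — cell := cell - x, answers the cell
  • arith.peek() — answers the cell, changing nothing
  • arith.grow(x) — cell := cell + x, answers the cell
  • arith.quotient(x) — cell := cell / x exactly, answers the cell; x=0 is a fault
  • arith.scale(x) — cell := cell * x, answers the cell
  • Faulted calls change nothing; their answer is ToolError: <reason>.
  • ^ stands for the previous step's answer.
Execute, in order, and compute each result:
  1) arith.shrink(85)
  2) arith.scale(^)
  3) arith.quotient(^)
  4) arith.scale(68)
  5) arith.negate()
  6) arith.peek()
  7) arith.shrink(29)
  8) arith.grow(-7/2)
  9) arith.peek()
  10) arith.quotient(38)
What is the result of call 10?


Answer: -201/76

Derivation:
→ shrink(x: 85)
← -85
→ scale(x: ^)
← 7225
→ quotient(x: ^)
← 1
→ scale(x: 68)
← 68
→ negate()
← -68
→ peek()
← -68
→ shrink(x: 29)
← -97
→ grow(x: -7/2)
← -201/2
→ peek()
← -201/2
→ quotient(x: 38)
← -201/76


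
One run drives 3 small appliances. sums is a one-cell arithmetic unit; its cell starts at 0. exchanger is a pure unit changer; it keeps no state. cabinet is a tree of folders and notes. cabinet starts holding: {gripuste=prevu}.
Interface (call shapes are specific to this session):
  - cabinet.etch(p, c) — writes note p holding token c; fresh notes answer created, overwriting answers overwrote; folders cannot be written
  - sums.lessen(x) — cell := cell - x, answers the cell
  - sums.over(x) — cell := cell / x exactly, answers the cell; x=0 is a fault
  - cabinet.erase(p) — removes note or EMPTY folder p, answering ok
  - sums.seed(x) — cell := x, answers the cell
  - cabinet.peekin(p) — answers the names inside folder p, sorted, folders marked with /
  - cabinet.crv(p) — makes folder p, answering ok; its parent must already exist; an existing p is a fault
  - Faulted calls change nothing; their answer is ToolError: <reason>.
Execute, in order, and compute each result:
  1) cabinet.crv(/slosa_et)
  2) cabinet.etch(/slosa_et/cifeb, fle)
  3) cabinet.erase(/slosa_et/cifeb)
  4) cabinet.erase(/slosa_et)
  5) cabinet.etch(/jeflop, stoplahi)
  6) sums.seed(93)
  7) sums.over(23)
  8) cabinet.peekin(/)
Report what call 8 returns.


# 1. crv(p→/slosa_et) => ok
# 2. etch(p→/slosa_et/cifeb, c→fle) => created
# 3. erase(p→/slosa_et/cifeb) => ok
# 4. erase(p→/slosa_et) => ok
# 5. etch(p→/jeflop, c→stoplahi) => created
# 6. seed(x→93) => 93
# 7. over(x→23) => 93/23
# 8. peekin(p→/) => [gripuste, jeflop]

Answer: [gripuste, jeflop]


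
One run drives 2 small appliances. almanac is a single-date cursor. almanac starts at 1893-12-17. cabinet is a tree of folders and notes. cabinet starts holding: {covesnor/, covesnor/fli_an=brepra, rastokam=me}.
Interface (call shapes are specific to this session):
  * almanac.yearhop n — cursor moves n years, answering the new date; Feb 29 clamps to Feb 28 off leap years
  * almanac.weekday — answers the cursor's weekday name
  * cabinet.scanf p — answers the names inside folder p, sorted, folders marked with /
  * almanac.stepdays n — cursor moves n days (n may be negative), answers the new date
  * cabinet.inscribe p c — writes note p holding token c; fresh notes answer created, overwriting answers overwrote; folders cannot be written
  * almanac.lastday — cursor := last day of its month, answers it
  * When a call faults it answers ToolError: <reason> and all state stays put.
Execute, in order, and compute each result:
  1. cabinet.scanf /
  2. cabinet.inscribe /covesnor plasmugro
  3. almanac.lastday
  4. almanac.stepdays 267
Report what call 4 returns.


Answer: 1894-09-24

Derivation:
-- cabinet.scanf(p→/) => [covesnor/, rastokam]
-- cabinet.inscribe(p→/covesnor, c→plasmugro) => ToolError: is a directory
-- almanac.lastday() => 1893-12-31
-- almanac.stepdays(n→267) => 1894-09-24


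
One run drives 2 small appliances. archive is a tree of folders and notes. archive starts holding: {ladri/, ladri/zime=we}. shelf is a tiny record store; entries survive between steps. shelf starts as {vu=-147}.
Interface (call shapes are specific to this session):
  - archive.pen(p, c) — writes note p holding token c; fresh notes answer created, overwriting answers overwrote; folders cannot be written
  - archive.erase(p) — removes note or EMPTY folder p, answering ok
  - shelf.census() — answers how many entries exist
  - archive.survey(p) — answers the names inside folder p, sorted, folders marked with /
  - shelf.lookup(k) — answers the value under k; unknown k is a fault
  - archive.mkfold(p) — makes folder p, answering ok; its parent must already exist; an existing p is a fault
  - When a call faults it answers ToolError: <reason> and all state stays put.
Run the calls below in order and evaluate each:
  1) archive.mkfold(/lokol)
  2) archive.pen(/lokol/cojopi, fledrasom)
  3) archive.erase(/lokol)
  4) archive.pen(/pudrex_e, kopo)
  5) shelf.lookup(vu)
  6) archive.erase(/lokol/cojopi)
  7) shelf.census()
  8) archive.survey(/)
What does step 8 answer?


→ mkfold(p=/lokol)
← ok
→ pen(p=/lokol/cojopi, c=fledrasom)
← created
→ erase(p=/lokol)
← ToolError: not empty
→ pen(p=/pudrex_e, c=kopo)
← created
→ lookup(k=vu)
← -147
→ erase(p=/lokol/cojopi)
← ok
→ census()
← 1
→ survey(p=/)
← [ladri/, lokol/, pudrex_e]

Answer: [ladri/, lokol/, pudrex_e]


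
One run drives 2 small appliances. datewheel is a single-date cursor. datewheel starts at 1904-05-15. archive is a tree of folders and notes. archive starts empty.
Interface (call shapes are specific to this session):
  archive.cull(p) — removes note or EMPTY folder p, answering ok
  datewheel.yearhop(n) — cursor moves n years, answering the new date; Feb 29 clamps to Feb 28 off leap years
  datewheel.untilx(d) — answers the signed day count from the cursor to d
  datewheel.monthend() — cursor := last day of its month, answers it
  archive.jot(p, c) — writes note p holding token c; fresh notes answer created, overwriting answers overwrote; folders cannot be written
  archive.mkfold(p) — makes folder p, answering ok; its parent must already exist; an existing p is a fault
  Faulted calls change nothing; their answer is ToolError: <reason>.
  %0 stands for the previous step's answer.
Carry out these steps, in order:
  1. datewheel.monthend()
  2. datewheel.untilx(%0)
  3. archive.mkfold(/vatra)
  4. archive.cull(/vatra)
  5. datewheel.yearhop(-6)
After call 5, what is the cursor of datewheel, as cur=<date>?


·→ monthend()
·← 1904-05-31
·→ untilx(%0)
·← 0
·→ mkfold(/vatra)
·← ok
·→ cull(/vatra)
·← ok
·→ yearhop(-6)
·← 1898-05-31

Answer: cur=1898-05-31


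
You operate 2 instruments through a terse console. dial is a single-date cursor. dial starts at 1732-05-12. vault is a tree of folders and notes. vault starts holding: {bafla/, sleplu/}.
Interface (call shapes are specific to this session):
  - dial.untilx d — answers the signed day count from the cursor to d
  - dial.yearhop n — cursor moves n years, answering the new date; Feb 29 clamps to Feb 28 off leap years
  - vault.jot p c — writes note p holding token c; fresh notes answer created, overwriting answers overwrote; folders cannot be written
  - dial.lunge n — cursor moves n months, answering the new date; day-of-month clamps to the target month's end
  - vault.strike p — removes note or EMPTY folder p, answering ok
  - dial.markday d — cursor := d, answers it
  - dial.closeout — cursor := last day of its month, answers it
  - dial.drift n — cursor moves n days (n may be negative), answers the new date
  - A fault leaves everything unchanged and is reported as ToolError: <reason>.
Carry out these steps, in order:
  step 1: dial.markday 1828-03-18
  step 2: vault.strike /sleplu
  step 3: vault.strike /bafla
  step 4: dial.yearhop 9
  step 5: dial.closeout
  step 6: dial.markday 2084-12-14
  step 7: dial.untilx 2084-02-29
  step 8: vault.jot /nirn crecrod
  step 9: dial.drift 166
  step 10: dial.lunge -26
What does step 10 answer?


~$ markday 1828-03-18
:: 1828-03-18
~$ strike /sleplu
:: ok
~$ strike /bafla
:: ok
~$ yearhop 9
:: 1837-03-18
~$ closeout
:: 1837-03-31
~$ markday 2084-12-14
:: 2084-12-14
~$ untilx 2084-02-29
:: -289
~$ jot /nirn crecrod
:: created
~$ drift 166
:: 2085-05-29
~$ lunge -26
:: 2083-03-29

Answer: 2083-03-29


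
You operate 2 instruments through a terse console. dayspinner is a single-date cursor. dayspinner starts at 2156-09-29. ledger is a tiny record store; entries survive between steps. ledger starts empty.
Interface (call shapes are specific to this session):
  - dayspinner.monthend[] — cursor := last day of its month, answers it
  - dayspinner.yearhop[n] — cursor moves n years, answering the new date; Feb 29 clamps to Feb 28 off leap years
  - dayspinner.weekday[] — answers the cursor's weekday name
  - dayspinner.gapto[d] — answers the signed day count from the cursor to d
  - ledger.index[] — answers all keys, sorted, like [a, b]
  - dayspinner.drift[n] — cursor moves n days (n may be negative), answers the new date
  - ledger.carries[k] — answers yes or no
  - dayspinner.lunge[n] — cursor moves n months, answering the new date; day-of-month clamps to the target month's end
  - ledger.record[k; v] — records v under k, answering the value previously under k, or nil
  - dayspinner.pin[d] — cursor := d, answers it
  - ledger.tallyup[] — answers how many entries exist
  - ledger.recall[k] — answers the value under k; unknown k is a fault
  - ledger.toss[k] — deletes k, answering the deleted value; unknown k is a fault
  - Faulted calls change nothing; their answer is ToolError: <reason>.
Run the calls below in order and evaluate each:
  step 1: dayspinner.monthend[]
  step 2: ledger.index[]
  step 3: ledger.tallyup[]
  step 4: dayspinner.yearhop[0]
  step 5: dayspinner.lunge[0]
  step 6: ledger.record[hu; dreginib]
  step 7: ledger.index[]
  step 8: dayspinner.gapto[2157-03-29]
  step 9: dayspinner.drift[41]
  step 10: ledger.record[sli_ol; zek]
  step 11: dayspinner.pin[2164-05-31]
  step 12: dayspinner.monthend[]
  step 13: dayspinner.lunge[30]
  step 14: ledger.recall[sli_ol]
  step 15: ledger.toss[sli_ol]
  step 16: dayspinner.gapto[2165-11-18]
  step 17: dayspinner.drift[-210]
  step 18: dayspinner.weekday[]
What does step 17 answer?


I run dayspinner.monthend(), and get 2156-09-30.
Invoking ledger.index(), → [].
I run ledger.tallyup, giving 0.
Using dayspinner.yearhop passing n: 0, and get 2156-09-30.
Then dayspinner.lunge passing n: 0, and get 2156-09-30.
Now I run ledger.record passing k: hu, v: dreginib: nil.
I invoke ledger.index, and get [hu].
I invoke dayspinner.gapto passing d: 2157-03-29, and get 180.
Then dayspinner.drift passing n: 41, and get 2156-11-10.
Invoking ledger.record passing k: sli_ol, v: zek, and observe nil.
I run dayspinner.pin passing d: 2164-05-31, — result: 2164-05-31.
I use dayspinner.monthend(), and observe 2164-05-31.
Next I call dayspinner.lunge passing n: 30, — result: 2166-11-30.
Then ledger.recall passing k: sli_ol, yielding zek.
Next I call ledger.toss passing k: sli_ol, — result: zek.
I call dayspinner.gapto passing d: 2165-11-18, yielding -377.
Next I call dayspinner.drift passing n: -210, and see 2166-05-04.
Invoking dayspinner.weekday(), yielding Sunday.

Answer: 2166-05-04
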